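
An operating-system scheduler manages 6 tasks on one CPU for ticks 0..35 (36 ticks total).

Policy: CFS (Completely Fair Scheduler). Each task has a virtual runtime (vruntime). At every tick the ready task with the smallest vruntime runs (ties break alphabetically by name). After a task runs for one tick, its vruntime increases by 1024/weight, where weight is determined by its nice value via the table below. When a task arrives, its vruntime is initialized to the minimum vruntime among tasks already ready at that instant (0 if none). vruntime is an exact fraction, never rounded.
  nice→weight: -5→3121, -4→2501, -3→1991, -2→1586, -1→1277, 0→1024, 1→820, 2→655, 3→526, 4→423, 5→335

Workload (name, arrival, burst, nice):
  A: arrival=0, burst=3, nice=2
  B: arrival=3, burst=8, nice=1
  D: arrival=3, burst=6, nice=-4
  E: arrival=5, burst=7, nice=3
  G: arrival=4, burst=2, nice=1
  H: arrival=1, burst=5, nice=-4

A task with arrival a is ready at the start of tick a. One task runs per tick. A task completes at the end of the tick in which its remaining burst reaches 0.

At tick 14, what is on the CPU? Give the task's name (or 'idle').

t=0: vr[A=0] → run A
t=1: vr[A=1024/655 H=1024/655] → run A
t=2: vr[A=2048/655 H=1024/655] → run H
t=3: vr[A=2048/655 B=3231744/1638155 D=3231744/1638155 H=3231744/1638155] → run B
t=4: vr[A=2048/655 B=1055488/327631 D=3231744/1638155 G=3231744/1638155 H=3231744/1638155] → run D
t=5: vr[A=2048/655 B=1055488/327631 D=3902464/1638155 E=3231744/1638155 G=3231744/1638155 H=3231744/1638155] → run E
t=6: vr[A=2048/655 B=1055488/327631 D=3902464/1638155 E=1688684032/430834765 G=3231744/1638155 H=3231744/1638155] → run G
t=7: vr[A=2048/655 B=1055488/327631 D=3902464/1638155 E=1688684032/430834765 G=1055488/327631 H=3231744/1638155] → run H
t=8: vr[A=2048/655 B=1055488/327631 D=3902464/1638155 E=1688684032/430834765 G=1055488/327631 H=3902464/1638155] → run D
t=9: vr[A=2048/655 B=1055488/327631 D=4573184/1638155 E=1688684032/430834765 G=1055488/327631 H=3902464/1638155] → run H
t=10: vr[A=2048/655 B=1055488/327631 D=4573184/1638155 E=1688684032/430834765 G=1055488/327631 H=4573184/1638155] → run D
t=11: vr[A=2048/655 B=1055488/327631 D=5243904/1638155 E=1688684032/430834765 G=1055488/327631 H=4573184/1638155] → run H
t=12: vr[A=2048/655 B=1055488/327631 D=5243904/1638155 E=1688684032/430834765 G=1055488/327631 H=5243904/1638155] → run A
t=13: vr[B=1055488/327631 D=5243904/1638155 E=1688684032/430834765 G=1055488/327631 H=5243904/1638155] → run D
t=14: vr[B=1055488/327631 D=5914624/1638155 E=1688684032/430834765 G=1055488/327631 H=5243904/1638155] → run H
t=15: vr[B=1055488/327631 D=5914624/1638155 E=1688684032/430834765 G=1055488/327631] → run B
t=16: vr[B=7323136/1638155 D=5914624/1638155 E=1688684032/430834765 G=1055488/327631] → run G
t=17: vr[B=7323136/1638155 D=5914624/1638155 E=1688684032/430834765] → run D
t=18: vr[B=7323136/1638155 D=6585344/1638155 E=1688684032/430834765] → run E
t=19: vr[B=7323136/1638155 D=6585344/1638155 E=2527419392/430834765] → run D
t=20: vr[B=7323136/1638155 E=2527419392/430834765] → run B
t=21: vr[B=9368832/1638155 E=2527419392/430834765] → run B
t=22: vr[B=11414528/1638155 E=2527419392/430834765] → run E
t=23: vr[B=11414528/1638155 E=3366154752/430834765] → run B
t=24: vr[B=13460224/1638155 E=3366154752/430834765] → run E
t=25: vr[B=13460224/1638155 E=4204890112/430834765] → run B
t=26: vr[B=3101184/327631 E=4204890112/430834765] → run B
t=27: vr[B=17551616/1638155 E=4204890112/430834765] → run E
t=28: vr[B=17551616/1638155 E=5043625472/430834765] → run B
t=29: vr[E=5043625472/430834765] → run E
t=30: vr[E=5882360832/430834765] → run E
t=31: (idle)
t=32: (idle)
t=33: (idle)
t=34: (idle)
t=35: (idle)

running at tick 14 = H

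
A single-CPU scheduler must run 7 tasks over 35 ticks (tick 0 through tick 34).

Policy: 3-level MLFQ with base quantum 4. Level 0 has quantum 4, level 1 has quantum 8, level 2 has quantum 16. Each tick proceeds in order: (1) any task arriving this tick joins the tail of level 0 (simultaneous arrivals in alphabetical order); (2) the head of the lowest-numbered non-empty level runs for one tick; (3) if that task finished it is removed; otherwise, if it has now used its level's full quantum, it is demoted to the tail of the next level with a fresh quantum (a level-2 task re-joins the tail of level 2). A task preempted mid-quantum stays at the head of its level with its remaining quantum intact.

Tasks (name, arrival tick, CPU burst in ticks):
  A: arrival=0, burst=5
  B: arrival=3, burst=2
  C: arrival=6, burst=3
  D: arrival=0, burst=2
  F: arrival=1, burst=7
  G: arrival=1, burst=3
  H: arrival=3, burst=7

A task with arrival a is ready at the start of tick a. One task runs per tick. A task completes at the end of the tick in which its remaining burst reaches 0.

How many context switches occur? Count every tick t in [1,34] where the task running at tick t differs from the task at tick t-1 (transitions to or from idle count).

t=0: L0/L1/L2 = AD/-/- → run A
t=1: L0/L1/L2 = ADFG/-/- → run A
t=2: L0/L1/L2 = ADFG/-/- → run A
t=3: L0/L1/L2 = ADFGBH/-/- → run A
t=4: L0/L1/L2 = DFGBH/A/- → run D
t=5: L0/L1/L2 = DFGBH/A/- → run D
t=6: L0/L1/L2 = FGBHC/A/- → run F
t=7: L0/L1/L2 = FGBHC/A/- → run F
t=8: L0/L1/L2 = FGBHC/A/- → run F
t=9: L0/L1/L2 = FGBHC/A/- → run F
t=10: L0/L1/L2 = GBHC/AF/- → run G
t=11: L0/L1/L2 = GBHC/AF/- → run G
t=12: L0/L1/L2 = GBHC/AF/- → run G
t=13: L0/L1/L2 = BHC/AF/- → run B
t=14: L0/L1/L2 = BHC/AF/- → run B
t=15: L0/L1/L2 = HC/AF/- → run H
t=16: L0/L1/L2 = HC/AF/- → run H
t=17: L0/L1/L2 = HC/AF/- → run H
t=18: L0/L1/L2 = HC/AF/- → run H
t=19: L0/L1/L2 = C/AFH/- → run C
t=20: L0/L1/L2 = C/AFH/- → run C
t=21: L0/L1/L2 = C/AFH/- → run C
t=22: L0/L1/L2 = -/AFH/- → run A
t=23: L0/L1/L2 = -/FH/- → run F
t=24: L0/L1/L2 = -/FH/- → run F
t=25: L0/L1/L2 = -/FH/- → run F
t=26: L0/L1/L2 = -/H/- → run H
t=27: L0/L1/L2 = -/H/- → run H
t=28: L0/L1/L2 = -/H/- → run H
t=29: (idle)
t=30: (idle)
t=31: (idle)
t=32: (idle)
t=33: (idle)
t=34: (idle)

context switches = 10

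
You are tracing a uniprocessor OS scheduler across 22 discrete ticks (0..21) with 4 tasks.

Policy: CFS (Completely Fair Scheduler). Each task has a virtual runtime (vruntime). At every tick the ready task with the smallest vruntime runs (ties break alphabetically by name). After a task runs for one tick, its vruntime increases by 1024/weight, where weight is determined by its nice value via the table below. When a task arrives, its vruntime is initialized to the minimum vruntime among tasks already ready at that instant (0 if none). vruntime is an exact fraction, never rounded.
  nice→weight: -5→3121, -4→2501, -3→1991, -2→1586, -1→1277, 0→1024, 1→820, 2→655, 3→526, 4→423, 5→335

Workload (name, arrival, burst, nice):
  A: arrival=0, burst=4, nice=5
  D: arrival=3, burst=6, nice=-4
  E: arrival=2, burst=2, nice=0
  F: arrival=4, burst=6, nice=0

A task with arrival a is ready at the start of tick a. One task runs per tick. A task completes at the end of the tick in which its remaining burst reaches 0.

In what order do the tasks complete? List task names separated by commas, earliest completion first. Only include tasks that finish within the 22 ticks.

t=0: vr[A=0] → run A
t=1: vr[A=1024/335] → run A
t=2: vr[A=2048/335 E=2048/335] → run A
t=3: vr[A=3072/335 D=2048/335 E=2048/335] → run D
t=4: vr[A=3072/335 D=5465088/837835 E=2048/335 F=2048/335] → run E
t=5: vr[A=3072/335 D=5465088/837835 E=2383/335 F=2048/335] → run F
t=6: vr[A=3072/335 D=5465088/837835 E=2383/335 F=2383/335] → run D
t=7: vr[A=3072/335 D=5808128/837835 E=2383/335 F=2383/335] → run D
t=8: vr[A=3072/335 D=6151168/837835 E=2383/335 F=2383/335] → run E
t=9: vr[A=3072/335 D=6151168/837835 F=2383/335] → run F
t=10: vr[A=3072/335 D=6151168/837835 F=2718/335] → run D
t=11: vr[A=3072/335 D=6494208/837835 F=2718/335] → run D
t=12: vr[A=3072/335 D=6837248/837835 F=2718/335] → run F
t=13: vr[A=3072/335 D=6837248/837835 F=3053/335] → run D
t=14: vr[A=3072/335 F=3053/335] → run F
t=15: vr[A=3072/335 F=3388/335] → run A
t=16: vr[F=3388/335] → run F
t=17: vr[F=3723/335] → run F
t=18: (idle)
t=19: (idle)
t=20: (idle)
t=21: (idle)

completion order = E, D, A, F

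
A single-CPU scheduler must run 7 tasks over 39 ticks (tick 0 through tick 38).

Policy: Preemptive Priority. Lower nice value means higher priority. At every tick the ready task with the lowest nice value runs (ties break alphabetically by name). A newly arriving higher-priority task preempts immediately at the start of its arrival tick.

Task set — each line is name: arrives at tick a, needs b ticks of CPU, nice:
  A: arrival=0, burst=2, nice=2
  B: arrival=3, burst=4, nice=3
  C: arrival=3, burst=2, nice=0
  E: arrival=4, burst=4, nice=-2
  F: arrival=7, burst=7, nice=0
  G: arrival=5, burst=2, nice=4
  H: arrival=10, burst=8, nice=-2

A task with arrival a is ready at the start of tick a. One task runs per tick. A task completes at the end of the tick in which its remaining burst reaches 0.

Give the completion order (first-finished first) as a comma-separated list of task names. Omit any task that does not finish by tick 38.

t=0: ready={A} → run A
t=1: ready={A} → run A
t=2: (idle)
t=3: ready={B,C} → run C
t=4: ready={B,C,E} → run E
t=5: ready={B,C,E,G} → run E
t=6: ready={B,C,E,G} → run E
t=7: ready={B,C,E,F,G} → run E
t=8: ready={B,C,F,G} → run C
t=9: ready={B,F,G} → run F
t=10: ready={B,F,G,H} → run H
t=11: ready={B,F,G,H} → run H
t=12: ready={B,F,G,H} → run H
t=13: ready={B,F,G,H} → run H
t=14: ready={B,F,G,H} → run H
t=15: ready={B,F,G,H} → run H
t=16: ready={B,F,G,H} → run H
t=17: ready={B,F,G,H} → run H
t=18: ready={B,F,G} → run F
t=19: ready={B,F,G} → run F
t=20: ready={B,F,G} → run F
t=21: ready={B,F,G} → run F
t=22: ready={B,F,G} → run F
t=23: ready={B,F,G} → run F
t=24: ready={B,G} → run B
t=25: ready={B,G} → run B
t=26: ready={B,G} → run B
t=27: ready={B,G} → run B
t=28: ready={G} → run G
t=29: ready={G} → run G
t=30: (idle)
t=31: (idle)
t=32: (idle)
t=33: (idle)
t=34: (idle)
t=35: (idle)
t=36: (idle)
t=37: (idle)
t=38: (idle)

completion order = A, E, C, H, F, B, G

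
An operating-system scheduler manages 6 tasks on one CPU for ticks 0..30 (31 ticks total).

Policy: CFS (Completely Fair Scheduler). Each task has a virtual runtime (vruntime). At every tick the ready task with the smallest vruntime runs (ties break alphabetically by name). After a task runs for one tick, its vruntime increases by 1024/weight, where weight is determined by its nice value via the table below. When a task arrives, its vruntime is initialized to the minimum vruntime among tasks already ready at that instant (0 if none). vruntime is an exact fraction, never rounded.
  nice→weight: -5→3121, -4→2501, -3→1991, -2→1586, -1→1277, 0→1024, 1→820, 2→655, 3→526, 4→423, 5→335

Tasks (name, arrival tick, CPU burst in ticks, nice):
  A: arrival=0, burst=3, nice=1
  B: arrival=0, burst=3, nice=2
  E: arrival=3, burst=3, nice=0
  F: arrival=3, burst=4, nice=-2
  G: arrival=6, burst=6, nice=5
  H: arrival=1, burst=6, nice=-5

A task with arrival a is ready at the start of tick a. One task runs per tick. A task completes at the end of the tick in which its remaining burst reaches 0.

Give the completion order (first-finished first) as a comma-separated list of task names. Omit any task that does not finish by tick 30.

completion order = H, F, E, A, B, G

t=0: vr[A=0 B=0] → run A
t=1: vr[A=256/205 B=0 H=0] → run B
t=2: vr[A=256/205 B=1024/655 H=0] → run H
t=3: vr[A=256/205 B=1024/655 E=1024/3121 F=1024/3121 H=1024/3121] → run E
t=4: vr[A=256/205 B=1024/655 E=4145/3121 F=1024/3121 H=1024/3121] → run F
t=5: vr[A=256/205 B=1024/655 E=4145/3121 F=2409984/2474953 H=1024/3121] → run H
t=6: vr[A=256/205 B=1024/655 E=4145/3121 F=2409984/2474953 G=2048/3121 H=2048/3121] → run G
t=7: vr[A=256/205 B=1024/655 E=4145/3121 F=2409984/2474953 G=3881984/1045535 H=2048/3121] → run H
t=8: vr[A=256/205 B=1024/655 E=4145/3121 F=2409984/2474953 G=3881984/1045535 H=3072/3121] → run F
t=9: vr[A=256/205 B=1024/655 E=4145/3121 F=4007936/2474953 G=3881984/1045535 H=3072/3121] → run H
t=10: vr[A=256/205 B=1024/655 E=4145/3121 F=4007936/2474953 G=3881984/1045535 H=4096/3121] → run A
t=11: vr[A=512/205 B=1024/655 E=4145/3121 F=4007936/2474953 G=3881984/1045535 H=4096/3121] → run H
t=12: vr[A=512/205 B=1024/655 E=4145/3121 F=4007936/2474953 G=3881984/1045535 H=5120/3121] → run E
t=13: vr[A=512/205 B=1024/655 E=7266/3121 F=4007936/2474953 G=3881984/1045535 H=5120/3121] → run B
t=14: vr[A=512/205 B=2048/655 E=7266/3121 F=4007936/2474953 G=3881984/1045535 H=5120/3121] → run F
t=15: vr[A=512/205 B=2048/655 E=7266/3121 F=5605888/2474953 G=3881984/1045535 H=5120/3121] → run H
t=16: vr[A=512/205 B=2048/655 E=7266/3121 F=5605888/2474953 G=3881984/1045535] → run F
t=17: vr[A=512/205 B=2048/655 E=7266/3121 G=3881984/1045535] → run E
t=18: vr[A=512/205 B=2048/655 G=3881984/1045535] → run A
t=19: vr[B=2048/655 G=3881984/1045535] → run B
t=20: vr[G=3881984/1045535] → run G
t=21: vr[G=7077888/1045535] → run G
t=22: vr[G=10273792/1045535] → run G
t=23: vr[G=13469696/1045535] → run G
t=24: vr[G=3333120/209107] → run G
t=25: (idle)
t=26: (idle)
t=27: (idle)
t=28: (idle)
t=29: (idle)
t=30: (idle)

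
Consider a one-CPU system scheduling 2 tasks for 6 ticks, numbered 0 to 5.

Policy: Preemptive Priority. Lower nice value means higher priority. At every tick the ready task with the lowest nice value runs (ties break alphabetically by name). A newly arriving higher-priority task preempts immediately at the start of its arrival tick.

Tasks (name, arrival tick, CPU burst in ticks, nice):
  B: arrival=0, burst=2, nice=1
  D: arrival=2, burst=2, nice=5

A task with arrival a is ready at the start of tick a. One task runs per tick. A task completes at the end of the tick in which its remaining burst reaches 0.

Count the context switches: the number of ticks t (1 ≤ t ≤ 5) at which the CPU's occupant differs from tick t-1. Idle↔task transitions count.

context switches = 2

t=0: ready={B} → run B
t=1: ready={B} → run B
t=2: ready={D} → run D
t=3: ready={D} → run D
t=4: (idle)
t=5: (idle)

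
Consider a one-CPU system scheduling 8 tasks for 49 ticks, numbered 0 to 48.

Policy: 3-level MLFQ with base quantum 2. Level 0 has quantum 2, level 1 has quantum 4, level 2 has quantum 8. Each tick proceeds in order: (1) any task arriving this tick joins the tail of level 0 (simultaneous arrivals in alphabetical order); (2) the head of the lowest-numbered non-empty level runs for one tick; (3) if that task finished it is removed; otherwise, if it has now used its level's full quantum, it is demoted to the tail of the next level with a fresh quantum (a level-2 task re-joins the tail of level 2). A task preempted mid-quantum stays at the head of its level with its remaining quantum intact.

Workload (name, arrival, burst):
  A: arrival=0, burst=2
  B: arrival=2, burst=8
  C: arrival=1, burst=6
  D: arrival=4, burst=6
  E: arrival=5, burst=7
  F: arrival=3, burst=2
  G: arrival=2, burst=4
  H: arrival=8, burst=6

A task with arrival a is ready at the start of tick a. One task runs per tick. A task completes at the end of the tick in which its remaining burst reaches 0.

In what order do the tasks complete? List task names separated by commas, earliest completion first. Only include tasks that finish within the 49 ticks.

completion order = A, F, C, G, D, H, B, E

t=0: L0/L1/L2 = A/-/- → run A
t=1: L0/L1/L2 = AC/-/- → run A
t=2: L0/L1/L2 = CBG/-/- → run C
t=3: L0/L1/L2 = CBGF/-/- → run C
t=4: L0/L1/L2 = BGFD/C/- → run B
t=5: L0/L1/L2 = BGFDE/C/- → run B
t=6: L0/L1/L2 = GFDE/CB/- → run G
t=7: L0/L1/L2 = GFDE/CB/- → run G
t=8: L0/L1/L2 = FDEH/CBG/- → run F
t=9: L0/L1/L2 = FDEH/CBG/- → run F
t=10: L0/L1/L2 = DEH/CBG/- → run D
t=11: L0/L1/L2 = DEH/CBG/- → run D
t=12: L0/L1/L2 = EH/CBGD/- → run E
t=13: L0/L1/L2 = EH/CBGD/- → run E
t=14: L0/L1/L2 = H/CBGDE/- → run H
t=15: L0/L1/L2 = H/CBGDE/- → run H
t=16: L0/L1/L2 = -/CBGDEH/- → run C
t=17: L0/L1/L2 = -/CBGDEH/- → run C
t=18: L0/L1/L2 = -/CBGDEH/- → run C
t=19: L0/L1/L2 = -/CBGDEH/- → run C
t=20: L0/L1/L2 = -/BGDEH/- → run B
t=21: L0/L1/L2 = -/BGDEH/- → run B
t=22: L0/L1/L2 = -/BGDEH/- → run B
t=23: L0/L1/L2 = -/BGDEH/- → run B
t=24: L0/L1/L2 = -/GDEH/B → run G
t=25: L0/L1/L2 = -/GDEH/B → run G
t=26: L0/L1/L2 = -/DEH/B → run D
t=27: L0/L1/L2 = -/DEH/B → run D
t=28: L0/L1/L2 = -/DEH/B → run D
t=29: L0/L1/L2 = -/DEH/B → run D
t=30: L0/L1/L2 = -/EH/B → run E
t=31: L0/L1/L2 = -/EH/B → run E
t=32: L0/L1/L2 = -/EH/B → run E
t=33: L0/L1/L2 = -/EH/B → run E
t=34: L0/L1/L2 = -/H/BE → run H
t=35: L0/L1/L2 = -/H/BE → run H
t=36: L0/L1/L2 = -/H/BE → run H
t=37: L0/L1/L2 = -/H/BE → run H
t=38: L0/L1/L2 = -/-/BE → run B
t=39: L0/L1/L2 = -/-/BE → run B
t=40: L0/L1/L2 = -/-/E → run E
t=41: (idle)
t=42: (idle)
t=43: (idle)
t=44: (idle)
t=45: (idle)
t=46: (idle)
t=47: (idle)
t=48: (idle)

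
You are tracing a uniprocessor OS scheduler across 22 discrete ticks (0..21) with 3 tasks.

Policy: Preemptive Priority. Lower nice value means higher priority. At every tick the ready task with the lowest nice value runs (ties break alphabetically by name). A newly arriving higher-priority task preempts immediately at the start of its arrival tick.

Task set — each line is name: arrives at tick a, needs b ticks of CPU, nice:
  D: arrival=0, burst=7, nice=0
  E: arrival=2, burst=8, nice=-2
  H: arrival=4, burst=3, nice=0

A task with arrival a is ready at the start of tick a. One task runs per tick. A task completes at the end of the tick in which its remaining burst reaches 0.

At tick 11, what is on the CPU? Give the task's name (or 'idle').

running at tick 11 = D

t=0: ready={D} → run D
t=1: ready={D} → run D
t=2: ready={D,E} → run E
t=3: ready={D,E} → run E
t=4: ready={D,E,H} → run E
t=5: ready={D,E,H} → run E
t=6: ready={D,E,H} → run E
t=7: ready={D,E,H} → run E
t=8: ready={D,E,H} → run E
t=9: ready={D,E,H} → run E
t=10: ready={D,H} → run D
t=11: ready={D,H} → run D
t=12: ready={D,H} → run D
t=13: ready={D,H} → run D
t=14: ready={D,H} → run D
t=15: ready={H} → run H
t=16: ready={H} → run H
t=17: ready={H} → run H
t=18: (idle)
t=19: (idle)
t=20: (idle)
t=21: (idle)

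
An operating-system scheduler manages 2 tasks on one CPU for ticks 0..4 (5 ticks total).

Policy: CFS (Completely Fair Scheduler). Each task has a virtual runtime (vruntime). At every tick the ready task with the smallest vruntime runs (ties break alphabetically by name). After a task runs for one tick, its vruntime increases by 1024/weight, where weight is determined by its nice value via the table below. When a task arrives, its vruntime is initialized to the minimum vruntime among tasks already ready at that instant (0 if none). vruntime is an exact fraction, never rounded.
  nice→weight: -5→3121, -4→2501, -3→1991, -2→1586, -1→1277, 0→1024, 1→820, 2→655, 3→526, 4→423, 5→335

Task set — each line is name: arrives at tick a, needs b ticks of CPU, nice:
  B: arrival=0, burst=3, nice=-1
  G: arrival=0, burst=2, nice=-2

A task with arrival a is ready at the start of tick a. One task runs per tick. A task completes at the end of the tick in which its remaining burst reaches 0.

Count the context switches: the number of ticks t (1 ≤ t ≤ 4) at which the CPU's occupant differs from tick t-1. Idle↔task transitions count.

t=0: vr[B=0 G=0] → run B
t=1: vr[B=1024/1277 G=0] → run G
t=2: vr[B=1024/1277 G=512/793] → run G
t=3: vr[B=1024/1277] → run B
t=4: vr[B=2048/1277] → run B

context switches = 2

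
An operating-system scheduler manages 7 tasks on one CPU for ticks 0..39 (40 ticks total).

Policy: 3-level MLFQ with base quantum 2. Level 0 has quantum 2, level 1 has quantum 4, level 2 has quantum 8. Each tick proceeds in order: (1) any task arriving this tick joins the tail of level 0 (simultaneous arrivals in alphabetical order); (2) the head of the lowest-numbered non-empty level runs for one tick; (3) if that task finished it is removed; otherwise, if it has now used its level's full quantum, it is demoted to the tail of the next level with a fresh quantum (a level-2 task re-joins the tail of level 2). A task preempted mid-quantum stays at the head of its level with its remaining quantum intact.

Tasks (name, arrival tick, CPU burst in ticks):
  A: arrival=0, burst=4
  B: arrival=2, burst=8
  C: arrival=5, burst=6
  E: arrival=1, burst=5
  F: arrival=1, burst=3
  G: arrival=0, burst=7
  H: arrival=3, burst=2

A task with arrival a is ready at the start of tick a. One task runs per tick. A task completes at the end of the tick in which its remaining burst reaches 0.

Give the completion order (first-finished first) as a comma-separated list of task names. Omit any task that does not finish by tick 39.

t=0: L0/L1/L2 = AG/-/- → run A
t=1: L0/L1/L2 = AGEF/-/- → run A
t=2: L0/L1/L2 = GEFB/A/- → run G
t=3: L0/L1/L2 = GEFBH/A/- → run G
t=4: L0/L1/L2 = EFBH/AG/- → run E
t=5: L0/L1/L2 = EFBHC/AG/- → run E
t=6: L0/L1/L2 = FBHC/AGE/- → run F
t=7: L0/L1/L2 = FBHC/AGE/- → run F
t=8: L0/L1/L2 = BHC/AGEF/- → run B
t=9: L0/L1/L2 = BHC/AGEF/- → run B
t=10: L0/L1/L2 = HC/AGEFB/- → run H
t=11: L0/L1/L2 = HC/AGEFB/- → run H
t=12: L0/L1/L2 = C/AGEFB/- → run C
t=13: L0/L1/L2 = C/AGEFB/- → run C
t=14: L0/L1/L2 = -/AGEFBC/- → run A
t=15: L0/L1/L2 = -/AGEFBC/- → run A
t=16: L0/L1/L2 = -/GEFBC/- → run G
t=17: L0/L1/L2 = -/GEFBC/- → run G
t=18: L0/L1/L2 = -/GEFBC/- → run G
t=19: L0/L1/L2 = -/GEFBC/- → run G
t=20: L0/L1/L2 = -/EFBC/G → run E
t=21: L0/L1/L2 = -/EFBC/G → run E
t=22: L0/L1/L2 = -/EFBC/G → run E
t=23: L0/L1/L2 = -/FBC/G → run F
t=24: L0/L1/L2 = -/BC/G → run B
t=25: L0/L1/L2 = -/BC/G → run B
t=26: L0/L1/L2 = -/BC/G → run B
t=27: L0/L1/L2 = -/BC/G → run B
t=28: L0/L1/L2 = -/C/GB → run C
t=29: L0/L1/L2 = -/C/GB → run C
t=30: L0/L1/L2 = -/C/GB → run C
t=31: L0/L1/L2 = -/C/GB → run C
t=32: L0/L1/L2 = -/-/GB → run G
t=33: L0/L1/L2 = -/-/B → run B
t=34: L0/L1/L2 = -/-/B → run B
t=35: (idle)
t=36: (idle)
t=37: (idle)
t=38: (idle)
t=39: (idle)

completion order = H, A, E, F, C, G, B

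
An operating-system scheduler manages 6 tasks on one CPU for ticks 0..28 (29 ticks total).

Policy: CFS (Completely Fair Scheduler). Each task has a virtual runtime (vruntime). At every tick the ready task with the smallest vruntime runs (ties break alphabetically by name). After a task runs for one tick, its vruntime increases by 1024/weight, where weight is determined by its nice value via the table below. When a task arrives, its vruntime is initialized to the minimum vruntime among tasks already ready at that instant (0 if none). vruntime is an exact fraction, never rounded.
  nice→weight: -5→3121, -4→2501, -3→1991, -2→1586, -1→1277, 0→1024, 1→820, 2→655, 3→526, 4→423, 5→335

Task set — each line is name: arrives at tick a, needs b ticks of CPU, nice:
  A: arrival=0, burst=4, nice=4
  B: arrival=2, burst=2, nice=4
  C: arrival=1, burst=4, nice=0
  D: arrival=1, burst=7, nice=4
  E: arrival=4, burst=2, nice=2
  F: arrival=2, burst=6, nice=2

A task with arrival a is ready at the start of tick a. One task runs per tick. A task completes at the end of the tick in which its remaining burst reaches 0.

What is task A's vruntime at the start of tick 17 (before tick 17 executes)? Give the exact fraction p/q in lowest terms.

t=0: vr[A=0] → run A
t=1: vr[A=1024/423 C=1024/423 D=1024/423] → run A
t=2: vr[A=2048/423 B=1024/423 C=1024/423 D=1024/423 F=1024/423] → run B
t=3: vr[A=2048/423 B=2048/423 C=1024/423 D=1024/423 F=1024/423] → run C
t=4: vr[A=2048/423 B=2048/423 C=1447/423 D=1024/423 E=1024/423 F=1024/423] → run D
t=5: vr[A=2048/423 B=2048/423 C=1447/423 D=2048/423 E=1024/423 F=1024/423] → run E
t=6: vr[A=2048/423 B=2048/423 C=1447/423 D=2048/423 E=1103872/277065 F=1024/423] → run F
t=7: vr[A=2048/423 B=2048/423 C=1447/423 D=2048/423 E=1103872/277065 F=1103872/277065] → run C
t=8: vr[A=2048/423 B=2048/423 C=1870/423 D=2048/423 E=1103872/277065 F=1103872/277065] → run E
t=9: vr[A=2048/423 B=2048/423 C=1870/423 D=2048/423 F=1103872/277065] → run F
t=10: vr[A=2048/423 B=2048/423 C=1870/423 D=2048/423 F=1537024/277065] → run C
t=11: vr[A=2048/423 B=2048/423 C=2293/423 D=2048/423 F=1537024/277065] → run A
t=12: vr[A=1024/141 B=2048/423 C=2293/423 D=2048/423 F=1537024/277065] → run B
t=13: vr[A=1024/141 C=2293/423 D=2048/423 F=1537024/277065] → run D
t=14: vr[A=1024/141 C=2293/423 D=1024/141 F=1537024/277065] → run C
t=15: vr[A=1024/141 D=1024/141 F=1537024/277065] → run F
t=16: vr[A=1024/141 D=1024/141 F=1970176/277065] → run F
t=17: vr[A=1024/141 D=1024/141 F=2403328/277065] → run A
t=18: vr[D=1024/141 F=2403328/277065] → run D
t=19: vr[D=4096/423 F=2403328/277065] → run F
t=20: vr[D=4096/423 F=567296/55413] → run D
t=21: vr[D=5120/423 F=567296/55413] → run F
t=22: vr[D=5120/423] → run D
t=23: vr[D=2048/141] → run D
t=24: vr[D=7168/423] → run D
t=25: (idle)
t=26: (idle)
t=27: (idle)
t=28: (idle)

vruntime(A, start of tick 17) = 1024/141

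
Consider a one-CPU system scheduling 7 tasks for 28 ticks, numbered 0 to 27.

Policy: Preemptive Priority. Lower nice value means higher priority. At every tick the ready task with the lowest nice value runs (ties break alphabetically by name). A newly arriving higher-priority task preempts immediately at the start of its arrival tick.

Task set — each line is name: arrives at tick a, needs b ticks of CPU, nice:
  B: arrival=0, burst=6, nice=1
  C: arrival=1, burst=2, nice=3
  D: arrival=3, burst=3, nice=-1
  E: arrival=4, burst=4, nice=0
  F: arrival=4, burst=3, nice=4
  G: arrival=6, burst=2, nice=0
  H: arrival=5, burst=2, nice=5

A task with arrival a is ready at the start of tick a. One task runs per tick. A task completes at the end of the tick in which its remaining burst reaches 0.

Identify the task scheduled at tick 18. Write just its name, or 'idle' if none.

running at tick 18 = F

t=0: ready={B} → run B
t=1: ready={B,C} → run B
t=2: ready={B,C} → run B
t=3: ready={B,C,D} → run D
t=4: ready={B,C,D,E,F} → run D
t=5: ready={B,C,D,E,F,H} → run D
t=6: ready={B,C,E,F,G,H} → run E
t=7: ready={B,C,E,F,G,H} → run E
t=8: ready={B,C,E,F,G,H} → run E
t=9: ready={B,C,E,F,G,H} → run E
t=10: ready={B,C,F,G,H} → run G
t=11: ready={B,C,F,G,H} → run G
t=12: ready={B,C,F,H} → run B
t=13: ready={B,C,F,H} → run B
t=14: ready={B,C,F,H} → run B
t=15: ready={C,F,H} → run C
t=16: ready={C,F,H} → run C
t=17: ready={F,H} → run F
t=18: ready={F,H} → run F
t=19: ready={F,H} → run F
t=20: ready={H} → run H
t=21: ready={H} → run H
t=22: (idle)
t=23: (idle)
t=24: (idle)
t=25: (idle)
t=26: (idle)
t=27: (idle)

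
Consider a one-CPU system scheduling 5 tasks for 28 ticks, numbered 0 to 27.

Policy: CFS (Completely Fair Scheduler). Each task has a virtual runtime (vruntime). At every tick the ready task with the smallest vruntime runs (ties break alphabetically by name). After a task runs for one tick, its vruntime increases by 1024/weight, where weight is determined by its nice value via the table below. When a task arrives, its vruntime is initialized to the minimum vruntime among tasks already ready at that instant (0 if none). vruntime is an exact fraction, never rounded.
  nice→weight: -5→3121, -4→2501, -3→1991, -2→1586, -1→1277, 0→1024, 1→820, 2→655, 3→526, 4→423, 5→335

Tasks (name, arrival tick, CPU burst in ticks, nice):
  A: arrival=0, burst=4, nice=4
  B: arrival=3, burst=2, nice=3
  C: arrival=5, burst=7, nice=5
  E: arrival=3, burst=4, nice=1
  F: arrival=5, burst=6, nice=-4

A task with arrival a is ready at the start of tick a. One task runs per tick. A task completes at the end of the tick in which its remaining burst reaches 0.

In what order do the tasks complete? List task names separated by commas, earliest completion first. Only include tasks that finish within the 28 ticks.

t=0: vr[A=0] → run A
t=1: vr[A=1024/423] → run A
t=2: vr[A=2048/423] → run A
t=3: vr[A=1024/141 B=1024/141 E=1024/141] → run A
t=4: vr[B=1024/141 E=1024/141] → run B
t=5: vr[B=341504/37083 C=1024/141 E=1024/141 F=1024/141] → run C
t=6: vr[B=341504/37083 C=487424/47235 E=1024/141 F=1024/141] → run E
t=7: vr[B=341504/37083 C=487424/47235 E=246016/28905 F=1024/141] → run F
t=8: vr[B=341504/37083 C=487424/47235 E=246016/28905 F=2705408/352641] → run F
t=9: vr[B=341504/37083 C=487424/47235 E=246016/28905 F=2849792/352641] → run F
t=10: vr[B=341504/37083 C=487424/47235 E=246016/28905 F=2994176/352641] → run F
t=11: vr[B=341504/37083 C=487424/47235 E=246016/28905 F=3138560/352641] → run E
t=12: vr[B=341504/37083 C=487424/47235 E=282112/28905 F=3138560/352641] → run F
t=13: vr[B=341504/37083 C=487424/47235 E=282112/28905 F=3282944/352641] → run B
t=14: vr[C=487424/47235 E=282112/28905 F=3282944/352641] → run F
t=15: vr[C=487424/47235 E=282112/28905] → run E
t=16: vr[C=487424/47235 E=318208/28905] → run C
t=17: vr[C=631808/47235 E=318208/28905] → run E
t=18: vr[C=631808/47235] → run C
t=19: vr[C=776192/47235] → run C
t=20: vr[C=920576/47235] → run C
t=21: vr[C=212992/9447] → run C
t=22: vr[C=1209344/47235] → run C
t=23: (idle)
t=24: (idle)
t=25: (idle)
t=26: (idle)
t=27: (idle)

completion order = A, B, F, E, C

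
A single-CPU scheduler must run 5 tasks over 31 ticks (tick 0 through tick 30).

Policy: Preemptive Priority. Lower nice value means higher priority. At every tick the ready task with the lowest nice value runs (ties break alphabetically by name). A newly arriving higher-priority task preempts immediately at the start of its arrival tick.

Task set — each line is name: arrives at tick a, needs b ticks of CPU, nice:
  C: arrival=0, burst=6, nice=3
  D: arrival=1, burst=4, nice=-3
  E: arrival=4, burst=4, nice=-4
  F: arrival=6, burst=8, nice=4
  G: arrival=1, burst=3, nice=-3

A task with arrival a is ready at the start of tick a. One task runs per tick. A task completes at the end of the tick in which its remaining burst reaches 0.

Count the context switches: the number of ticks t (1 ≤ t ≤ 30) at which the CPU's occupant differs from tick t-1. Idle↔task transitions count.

context switches = 7

t=0: ready={C} → run C
t=1: ready={C,D,G} → run D
t=2: ready={C,D,G} → run D
t=3: ready={C,D,G} → run D
t=4: ready={C,D,E,G} → run E
t=5: ready={C,D,E,G} → run E
t=6: ready={C,D,E,F,G} → run E
t=7: ready={C,D,E,F,G} → run E
t=8: ready={C,D,F,G} → run D
t=9: ready={C,F,G} → run G
t=10: ready={C,F,G} → run G
t=11: ready={C,F,G} → run G
t=12: ready={C,F} → run C
t=13: ready={C,F} → run C
t=14: ready={C,F} → run C
t=15: ready={C,F} → run C
t=16: ready={C,F} → run C
t=17: ready={F} → run F
t=18: ready={F} → run F
t=19: ready={F} → run F
t=20: ready={F} → run F
t=21: ready={F} → run F
t=22: ready={F} → run F
t=23: ready={F} → run F
t=24: ready={F} → run F
t=25: (idle)
t=26: (idle)
t=27: (idle)
t=28: (idle)
t=29: (idle)
t=30: (idle)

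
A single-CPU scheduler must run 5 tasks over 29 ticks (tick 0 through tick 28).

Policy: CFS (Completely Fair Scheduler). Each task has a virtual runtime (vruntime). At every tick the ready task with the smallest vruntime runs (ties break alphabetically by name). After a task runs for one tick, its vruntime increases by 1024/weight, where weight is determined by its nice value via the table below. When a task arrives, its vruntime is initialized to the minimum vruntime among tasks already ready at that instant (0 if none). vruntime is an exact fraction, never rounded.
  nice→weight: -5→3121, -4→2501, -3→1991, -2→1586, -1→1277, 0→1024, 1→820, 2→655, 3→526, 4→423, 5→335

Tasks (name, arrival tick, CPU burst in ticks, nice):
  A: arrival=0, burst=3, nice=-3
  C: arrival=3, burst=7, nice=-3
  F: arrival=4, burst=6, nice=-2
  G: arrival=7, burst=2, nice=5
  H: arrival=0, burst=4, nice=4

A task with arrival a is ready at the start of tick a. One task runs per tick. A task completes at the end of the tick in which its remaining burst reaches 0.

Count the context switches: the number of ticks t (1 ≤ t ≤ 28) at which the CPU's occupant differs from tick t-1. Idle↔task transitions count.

t=0: vr[A=0 H=0] → run A
t=1: vr[A=1024/1991 H=0] → run H
t=2: vr[A=1024/1991 H=1024/423] → run A
t=3: vr[A=2048/1991 C=2048/1991 H=1024/423] → run A
t=4: vr[C=2048/1991 F=2048/1991 H=1024/423] → run C
t=5: vr[C=3072/1991 F=2048/1991 H=1024/423] → run F
t=6: vr[C=3072/1991 F=2643456/1578863 H=1024/423] → run C
t=7: vr[C=4096/1991 F=2643456/1578863 G=2643456/1578863 H=1024/423] → run F
t=8: vr[C=4096/1991 F=3662848/1578863 G=2643456/1578863 H=1024/423] → run G
t=9: vr[C=4096/1991 F=3662848/1578863 G=2502313472/528919105 H=1024/423] → run C
t=10: vr[C=5120/1991 F=3662848/1578863 G=2502313472/528919105 H=1024/423] → run F
t=11: vr[C=5120/1991 F=4682240/1578863 G=2502313472/528919105 H=1024/423] → run H
t=12: vr[C=5120/1991 F=4682240/1578863 G=2502313472/528919105 H=2048/423] → run C
t=13: vr[C=6144/1991 F=4682240/1578863 G=2502313472/528919105 H=2048/423] → run F
t=14: vr[C=6144/1991 F=5701632/1578863 G=2502313472/528919105 H=2048/423] → run C
t=15: vr[C=7168/1991 F=5701632/1578863 G=2502313472/528919105 H=2048/423] → run C
t=16: vr[C=8192/1991 F=5701632/1578863 G=2502313472/528919105 H=2048/423] → run F
t=17: vr[C=8192/1991 F=6721024/1578863 G=2502313472/528919105 H=2048/423] → run C
t=18: vr[F=6721024/1578863 G=2502313472/528919105 H=2048/423] → run F
t=19: vr[G=2502313472/528919105 H=2048/423] → run G
t=20: vr[H=2048/423] → run H
t=21: vr[H=1024/141] → run H
t=22: (idle)
t=23: (idle)
t=24: (idle)
t=25: (idle)
t=26: (idle)
t=27: (idle)
t=28: (idle)

context switches = 19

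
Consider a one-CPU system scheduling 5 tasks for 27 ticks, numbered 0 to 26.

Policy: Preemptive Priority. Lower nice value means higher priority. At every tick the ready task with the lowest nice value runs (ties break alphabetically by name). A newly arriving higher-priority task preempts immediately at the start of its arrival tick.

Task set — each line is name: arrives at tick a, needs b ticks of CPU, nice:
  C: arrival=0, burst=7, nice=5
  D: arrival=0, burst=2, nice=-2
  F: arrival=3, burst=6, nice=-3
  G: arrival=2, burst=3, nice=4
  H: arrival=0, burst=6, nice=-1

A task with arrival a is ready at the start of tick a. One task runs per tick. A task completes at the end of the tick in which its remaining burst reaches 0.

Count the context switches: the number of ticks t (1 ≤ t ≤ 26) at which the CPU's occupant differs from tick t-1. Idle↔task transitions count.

t=0: ready={C,D,H} → run D
t=1: ready={C,D,H} → run D
t=2: ready={C,G,H} → run H
t=3: ready={C,F,G,H} → run F
t=4: ready={C,F,G,H} → run F
t=5: ready={C,F,G,H} → run F
t=6: ready={C,F,G,H} → run F
t=7: ready={C,F,G,H} → run F
t=8: ready={C,F,G,H} → run F
t=9: ready={C,G,H} → run H
t=10: ready={C,G,H} → run H
t=11: ready={C,G,H} → run H
t=12: ready={C,G,H} → run H
t=13: ready={C,G,H} → run H
t=14: ready={C,G} → run G
t=15: ready={C,G} → run G
t=16: ready={C,G} → run G
t=17: ready={C} → run C
t=18: ready={C} → run C
t=19: ready={C} → run C
t=20: ready={C} → run C
t=21: ready={C} → run C
t=22: ready={C} → run C
t=23: ready={C} → run C
t=24: (idle)
t=25: (idle)
t=26: (idle)

context switches = 6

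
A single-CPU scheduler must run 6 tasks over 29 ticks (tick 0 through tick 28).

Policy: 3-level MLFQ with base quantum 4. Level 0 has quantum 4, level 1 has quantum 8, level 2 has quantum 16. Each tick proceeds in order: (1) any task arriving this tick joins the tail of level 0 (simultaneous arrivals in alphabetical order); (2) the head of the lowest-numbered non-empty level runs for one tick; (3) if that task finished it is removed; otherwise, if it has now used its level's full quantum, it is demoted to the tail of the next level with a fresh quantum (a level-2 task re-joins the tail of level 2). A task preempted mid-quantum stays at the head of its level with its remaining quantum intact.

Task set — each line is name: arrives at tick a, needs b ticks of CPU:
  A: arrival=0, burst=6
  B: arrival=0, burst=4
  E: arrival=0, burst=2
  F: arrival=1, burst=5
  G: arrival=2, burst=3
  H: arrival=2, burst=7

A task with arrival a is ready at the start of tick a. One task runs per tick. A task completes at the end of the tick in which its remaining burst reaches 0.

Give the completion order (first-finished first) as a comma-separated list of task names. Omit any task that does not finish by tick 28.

t=0: L0/L1/L2 = ABE/-/- → run A
t=1: L0/L1/L2 = ABEF/-/- → run A
t=2: L0/L1/L2 = ABEFGH/-/- → run A
t=3: L0/L1/L2 = ABEFGH/-/- → run A
t=4: L0/L1/L2 = BEFGH/A/- → run B
t=5: L0/L1/L2 = BEFGH/A/- → run B
t=6: L0/L1/L2 = BEFGH/A/- → run B
t=7: L0/L1/L2 = BEFGH/A/- → run B
t=8: L0/L1/L2 = EFGH/A/- → run E
t=9: L0/L1/L2 = EFGH/A/- → run E
t=10: L0/L1/L2 = FGH/A/- → run F
t=11: L0/L1/L2 = FGH/A/- → run F
t=12: L0/L1/L2 = FGH/A/- → run F
t=13: L0/L1/L2 = FGH/A/- → run F
t=14: L0/L1/L2 = GH/AF/- → run G
t=15: L0/L1/L2 = GH/AF/- → run G
t=16: L0/L1/L2 = GH/AF/- → run G
t=17: L0/L1/L2 = H/AF/- → run H
t=18: L0/L1/L2 = H/AF/- → run H
t=19: L0/L1/L2 = H/AF/- → run H
t=20: L0/L1/L2 = H/AF/- → run H
t=21: L0/L1/L2 = -/AFH/- → run A
t=22: L0/L1/L2 = -/AFH/- → run A
t=23: L0/L1/L2 = -/FH/- → run F
t=24: L0/L1/L2 = -/H/- → run H
t=25: L0/L1/L2 = -/H/- → run H
t=26: L0/L1/L2 = -/H/- → run H
t=27: (idle)
t=28: (idle)

completion order = B, E, G, A, F, H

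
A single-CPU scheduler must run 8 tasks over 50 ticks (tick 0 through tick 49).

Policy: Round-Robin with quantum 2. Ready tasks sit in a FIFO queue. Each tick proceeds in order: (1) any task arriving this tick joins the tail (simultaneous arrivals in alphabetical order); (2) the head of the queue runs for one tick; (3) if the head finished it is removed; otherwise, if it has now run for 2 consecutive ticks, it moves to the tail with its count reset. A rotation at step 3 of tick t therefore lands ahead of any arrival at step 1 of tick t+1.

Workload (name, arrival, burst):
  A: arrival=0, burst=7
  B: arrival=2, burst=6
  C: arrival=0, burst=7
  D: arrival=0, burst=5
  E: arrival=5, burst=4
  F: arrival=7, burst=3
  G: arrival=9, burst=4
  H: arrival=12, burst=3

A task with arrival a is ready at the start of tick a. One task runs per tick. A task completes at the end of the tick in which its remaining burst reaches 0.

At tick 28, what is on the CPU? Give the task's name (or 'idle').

running at tick 28 = E

t=0: queue=[A,C,D] q_used=0 → run A
t=1: queue=[A,C,D] q_used=1 → run A
t=2: queue=[C,D,A,B] q_used=0 → run C
t=3: queue=[C,D,A,B] q_used=1 → run C
t=4: queue=[D,A,B,C] q_used=0 → run D
t=5: queue=[D,A,B,C,E] q_used=1 → run D
t=6: queue=[A,B,C,E,D] q_used=0 → run A
t=7: queue=[A,B,C,E,D,F] q_used=1 → run A
t=8: queue=[B,C,E,D,F,A] q_used=0 → run B
t=9: queue=[B,C,E,D,F,A,G] q_used=1 → run B
t=10: queue=[C,E,D,F,A,G,B] q_used=0 → run C
t=11: queue=[C,E,D,F,A,G,B] q_used=1 → run C
t=12: queue=[E,D,F,A,G,B,C,H] q_used=0 → run E
t=13: queue=[E,D,F,A,G,B,C,H] q_used=1 → run E
t=14: queue=[D,F,A,G,B,C,H,E] q_used=0 → run D
t=15: queue=[D,F,A,G,B,C,H,E] q_used=1 → run D
t=16: queue=[F,A,G,B,C,H,E,D] q_used=0 → run F
t=17: queue=[F,A,G,B,C,H,E,D] q_used=1 → run F
t=18: queue=[A,G,B,C,H,E,D,F] q_used=0 → run A
t=19: queue=[A,G,B,C,H,E,D,F] q_used=1 → run A
t=20: queue=[G,B,C,H,E,D,F,A] q_used=0 → run G
t=21: queue=[G,B,C,H,E,D,F,A] q_used=1 → run G
t=22: queue=[B,C,H,E,D,F,A,G] q_used=0 → run B
t=23: queue=[B,C,H,E,D,F,A,G] q_used=1 → run B
t=24: queue=[C,H,E,D,F,A,G,B] q_used=0 → run C
t=25: queue=[C,H,E,D,F,A,G,B] q_used=1 → run C
t=26: queue=[H,E,D,F,A,G,B,C] q_used=0 → run H
t=27: queue=[H,E,D,F,A,G,B,C] q_used=1 → run H
t=28: queue=[E,D,F,A,G,B,C,H] q_used=0 → run E
t=29: queue=[E,D,F,A,G,B,C,H] q_used=1 → run E
t=30: queue=[D,F,A,G,B,C,H] q_used=0 → run D
t=31: queue=[F,A,G,B,C,H] q_used=0 → run F
t=32: queue=[A,G,B,C,H] q_used=0 → run A
t=33: queue=[G,B,C,H] q_used=0 → run G
t=34: queue=[G,B,C,H] q_used=1 → run G
t=35: queue=[B,C,H] q_used=0 → run B
t=36: queue=[B,C,H] q_used=1 → run B
t=37: queue=[C,H] q_used=0 → run C
t=38: queue=[H] q_used=0 → run H
t=39: (idle)
t=40: (idle)
t=41: (idle)
t=42: (idle)
t=43: (idle)
t=44: (idle)
t=45: (idle)
t=46: (idle)
t=47: (idle)
t=48: (idle)
t=49: (idle)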